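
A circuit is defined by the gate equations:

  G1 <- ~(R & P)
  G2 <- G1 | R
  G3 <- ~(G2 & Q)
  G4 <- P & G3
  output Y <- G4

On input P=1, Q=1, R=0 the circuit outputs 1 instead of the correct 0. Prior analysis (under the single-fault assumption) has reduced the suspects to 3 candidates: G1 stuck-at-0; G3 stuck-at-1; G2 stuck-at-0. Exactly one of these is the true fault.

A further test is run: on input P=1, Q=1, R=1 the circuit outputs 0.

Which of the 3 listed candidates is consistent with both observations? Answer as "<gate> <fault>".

G1 stuck-at-0

Evaluate each candidate on input P=1, Q=1, R=1:
  G1 stuck-at-0: G1=0 [stuck-at-0], G2=1, G3=0, G4=0 → 0 — matches
  G3 stuck-at-1: G1=0, G2=1, G3=1 [stuck-at-1], G4=1 → 1 — eliminated
  G2 stuck-at-0: G1=0, G2=0 [stuck-at-0], G3=1, G4=1 → 1 — eliminated
Only G1 stuck-at-0 reproduces the observed 0.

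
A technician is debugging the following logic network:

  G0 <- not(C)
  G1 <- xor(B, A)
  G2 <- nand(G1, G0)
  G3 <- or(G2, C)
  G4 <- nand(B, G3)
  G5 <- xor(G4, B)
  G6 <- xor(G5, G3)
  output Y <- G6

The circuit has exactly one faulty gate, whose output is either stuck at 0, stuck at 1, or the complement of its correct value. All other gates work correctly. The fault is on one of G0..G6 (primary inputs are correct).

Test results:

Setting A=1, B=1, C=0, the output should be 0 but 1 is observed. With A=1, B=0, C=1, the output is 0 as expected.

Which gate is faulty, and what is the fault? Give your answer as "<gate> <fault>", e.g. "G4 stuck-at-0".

Fault-free values for test 1 (A=1, B=1, C=0): G0=1, G1=0, G2=1, G3=1, G4=0, G5=1, G6=0, giving Y=0. Observed 1.
Test 1: faults giving observed 1 are {G4 stuck-at-1, G4 inverted output, G5 stuck-at-0, G5 inverted output, G6 stuck-at-1, G6 inverted output}.
Test 2 (A=1, B=0, C=1): fault-free G0=0, G1=1, G2=1, G3=1, G4=1, G5=1, G6=0 → 0; observed 0. Eliminates G4 inverted output, G5 stuck-at-0, G5 inverted output, G6 stuck-at-1, G6 inverted output.
Only G4 stuck-at-1 is consistent with every test.

G4 stuck-at-1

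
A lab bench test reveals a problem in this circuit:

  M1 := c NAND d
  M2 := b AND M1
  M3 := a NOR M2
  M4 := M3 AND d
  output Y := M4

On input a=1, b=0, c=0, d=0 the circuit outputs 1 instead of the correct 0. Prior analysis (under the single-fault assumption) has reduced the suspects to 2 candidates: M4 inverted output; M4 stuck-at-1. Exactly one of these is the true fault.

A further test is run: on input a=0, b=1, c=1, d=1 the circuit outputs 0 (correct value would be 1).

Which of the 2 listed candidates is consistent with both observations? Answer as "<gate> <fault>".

M4 inverted output

Evaluate each candidate on input a=0, b=1, c=1, d=1:
  M4 inverted output: M1=0, M2=0, M3=1, M4=0 [inverted output] → 0 — matches
  M4 stuck-at-1: M1=0, M2=0, M3=1, M4=1 [stuck-at-1] → 1 — eliminated
Only M4 inverted output reproduces the observed 0.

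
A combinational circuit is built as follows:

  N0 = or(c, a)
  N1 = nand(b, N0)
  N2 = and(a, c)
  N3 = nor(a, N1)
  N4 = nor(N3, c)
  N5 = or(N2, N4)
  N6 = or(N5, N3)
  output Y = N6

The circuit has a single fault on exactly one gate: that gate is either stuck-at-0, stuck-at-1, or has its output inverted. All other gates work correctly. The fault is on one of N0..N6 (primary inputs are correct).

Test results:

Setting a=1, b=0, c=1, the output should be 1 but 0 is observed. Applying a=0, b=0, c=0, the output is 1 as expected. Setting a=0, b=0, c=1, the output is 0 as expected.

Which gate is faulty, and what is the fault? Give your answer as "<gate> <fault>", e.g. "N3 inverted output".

N2 stuck-at-0

Fault-free values for test 1 (a=1, b=0, c=1): N0=1, N1=1, N2=1, N3=0, N4=0, N5=1, N6=1, giving Y=1. Observed 0.
Test 1: faults giving observed 0 are {N2 stuck-at-0, N2 inverted output, N5 stuck-at-0, N5 inverted output, N6 stuck-at-0, N6 inverted output}.
Test 2 (a=0, b=0, c=0): fault-free N0=0, N1=1, N2=0, N3=0, N4=1, N5=1, N6=1 → 1; observed 1. Eliminates N5 stuck-at-0, N5 inverted output, N6 stuck-at-0, N6 inverted output.
Test 3 (a=0, b=0, c=1): fault-free N0=1, N1=1, N2=0, N3=0, N4=0, N5=0, N6=0 → 0; observed 0. Eliminates N2 inverted output.
Only N2 stuck-at-0 is consistent with every test.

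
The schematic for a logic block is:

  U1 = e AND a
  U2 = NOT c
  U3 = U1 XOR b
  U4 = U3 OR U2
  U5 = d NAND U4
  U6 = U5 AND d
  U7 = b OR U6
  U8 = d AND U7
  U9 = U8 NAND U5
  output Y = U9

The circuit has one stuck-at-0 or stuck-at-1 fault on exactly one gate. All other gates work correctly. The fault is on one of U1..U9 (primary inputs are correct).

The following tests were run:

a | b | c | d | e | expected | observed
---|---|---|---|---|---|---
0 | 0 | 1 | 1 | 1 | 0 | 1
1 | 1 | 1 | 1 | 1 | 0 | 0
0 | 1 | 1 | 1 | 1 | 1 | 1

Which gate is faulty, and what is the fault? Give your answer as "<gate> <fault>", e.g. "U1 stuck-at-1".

Fault-free values for test 1 (a=0, b=0, c=1, d=1, e=1): U1=0, U2=0, U3=0, U4=0, U5=1, U6=1, U7=1, U8=1, U9=0, giving Y=0. Observed 1.
Test 1: faults giving observed 1 are {U1 stuck-at-1, U2 stuck-at-1, U3 stuck-at-1, U4 stuck-at-1, U5 stuck-at-0, U6 stuck-at-0, U7 stuck-at-0, U8 stuck-at-0, U9 stuck-at-1}.
Test 2 (a=1, b=1, c=1, d=1, e=1): fault-free U1=1, U2=0, U3=0, U4=0, U5=1, U6=1, U7=1, U8=1, U9=0 → 0; observed 0. Eliminates U2 stuck-at-1, U3 stuck-at-1, U4 stuck-at-1, U5 stuck-at-0, U7 stuck-at-0, U8 stuck-at-0, U9 stuck-at-1.
Test 3 (a=0, b=1, c=1, d=1, e=1): fault-free U1=0, U2=0, U3=1, U4=1, U5=0, U6=0, U7=1, U8=1, U9=1 → 1; observed 1. Eliminates U1 stuck-at-1.
Only U6 stuck-at-0 is consistent with every test.

U6 stuck-at-0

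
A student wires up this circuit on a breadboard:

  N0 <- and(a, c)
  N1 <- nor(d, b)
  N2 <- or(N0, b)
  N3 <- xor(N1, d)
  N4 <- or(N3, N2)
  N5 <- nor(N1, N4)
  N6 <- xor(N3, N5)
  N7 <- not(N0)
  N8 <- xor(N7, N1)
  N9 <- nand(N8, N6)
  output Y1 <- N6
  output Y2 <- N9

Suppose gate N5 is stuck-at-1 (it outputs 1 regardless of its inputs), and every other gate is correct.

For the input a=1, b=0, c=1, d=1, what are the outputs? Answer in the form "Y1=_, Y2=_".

Propagate with N5 forced: N0=1, N1=0, N2=1, N3=1, N4=1, N5=1 [stuck-at-1], N6=0, N7=0, N8=0, N9=1.
So the outputs are Y1=0, Y2=1. (Without the fault they would be Y1=1, Y2=1.)

Y1=0, Y2=1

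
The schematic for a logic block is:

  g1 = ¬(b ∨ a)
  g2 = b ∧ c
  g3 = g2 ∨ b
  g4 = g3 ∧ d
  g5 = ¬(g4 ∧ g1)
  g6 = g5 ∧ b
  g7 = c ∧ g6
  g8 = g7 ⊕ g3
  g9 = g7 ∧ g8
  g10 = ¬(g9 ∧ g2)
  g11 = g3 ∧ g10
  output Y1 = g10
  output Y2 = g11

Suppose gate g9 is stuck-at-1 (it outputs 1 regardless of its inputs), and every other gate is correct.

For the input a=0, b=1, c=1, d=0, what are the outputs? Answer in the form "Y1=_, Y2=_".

Y1=0, Y2=0

Propagate with g9 forced: g1=0, g2=1, g3=1, g4=0, g5=1, g6=1, g7=1, g8=0, g9=1 [stuck-at-1], g10=0, g11=0.
So the outputs are Y1=0, Y2=0. (Without the fault they would be Y1=1, Y2=1.)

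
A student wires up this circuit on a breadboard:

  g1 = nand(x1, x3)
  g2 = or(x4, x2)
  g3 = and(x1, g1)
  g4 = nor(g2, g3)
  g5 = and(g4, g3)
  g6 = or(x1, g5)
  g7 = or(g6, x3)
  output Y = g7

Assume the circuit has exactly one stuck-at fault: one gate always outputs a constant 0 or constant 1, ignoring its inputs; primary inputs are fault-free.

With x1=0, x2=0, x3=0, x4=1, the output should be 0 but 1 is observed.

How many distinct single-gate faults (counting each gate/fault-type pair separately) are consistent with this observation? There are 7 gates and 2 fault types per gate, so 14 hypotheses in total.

3

Fault-free: g1=1, g2=1, g3=0, g4=0, g5=0, g6=0, g7=0 → 0. Observed 1.
  g1 stuck-at-0: output 0 ✗
  g1 stuck-at-1: output 0 ✗
  g2 stuck-at-0: output 0 ✗
  g2 stuck-at-1: output 0 ✗
  g3 stuck-at-0: output 0 ✗
  g3 stuck-at-1: output 0 ✗
  g4 stuck-at-0: output 0 ✗
  g4 stuck-at-1: output 0 ✗
  g5 stuck-at-0: output 0 ✗
  g5 stuck-at-1: output 1 ✓
  g6 stuck-at-0: output 0 ✗
  g6 stuck-at-1: output 1 ✓
  g7 stuck-at-0: output 0 ✗
  g7 stuck-at-1: output 1 ✓
Consistent faults: {g5 stuck-at-1, g6 stuck-at-1, g7 stuck-at-1} — 3 in all.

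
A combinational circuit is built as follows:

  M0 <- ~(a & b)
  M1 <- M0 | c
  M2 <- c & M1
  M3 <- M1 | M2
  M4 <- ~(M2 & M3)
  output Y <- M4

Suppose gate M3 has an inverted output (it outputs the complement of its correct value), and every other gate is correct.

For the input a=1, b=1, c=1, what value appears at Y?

Propagate with M3 forced: M0=0, M1=1, M2=1, M3=0 [inverted output], M4=1.
So Y = 1. (Without the fault it would be 0.)

1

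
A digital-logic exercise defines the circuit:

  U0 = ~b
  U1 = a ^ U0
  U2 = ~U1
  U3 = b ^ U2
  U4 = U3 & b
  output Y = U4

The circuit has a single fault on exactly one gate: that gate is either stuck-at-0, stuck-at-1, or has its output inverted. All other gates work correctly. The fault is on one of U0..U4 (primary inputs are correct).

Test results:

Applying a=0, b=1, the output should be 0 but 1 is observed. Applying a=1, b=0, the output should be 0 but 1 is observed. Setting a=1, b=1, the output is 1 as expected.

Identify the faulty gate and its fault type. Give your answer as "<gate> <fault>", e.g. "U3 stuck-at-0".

Fault-free values for test 1 (a=0, b=1): U0=0, U1=0, U2=1, U3=0, U4=0, giving Y=0. Observed 1.
Test 1: faults giving observed 1 are {U0 stuck-at-1, U0 inverted output, U1 stuck-at-1, U1 inverted output, U2 stuck-at-0, U2 inverted output, U3 stuck-at-1, U3 inverted output, U4 stuck-at-1, U4 inverted output}.
Test 2 (a=1, b=0): fault-free U0=1, U1=0, U2=1, U3=1, U4=0 → 0; observed 1. Eliminates U0 stuck-at-1, U0 inverted output, U1 stuck-at-1, U1 inverted output, U2 stuck-at-0, U2 inverted output, U3 stuck-at-1, U3 inverted output.
Test 3 (a=1, b=1): fault-free U0=0, U1=1, U2=0, U3=1, U4=1 → 1; observed 1. Eliminates U4 inverted output.
Only U4 stuck-at-1 is consistent with every test.

U4 stuck-at-1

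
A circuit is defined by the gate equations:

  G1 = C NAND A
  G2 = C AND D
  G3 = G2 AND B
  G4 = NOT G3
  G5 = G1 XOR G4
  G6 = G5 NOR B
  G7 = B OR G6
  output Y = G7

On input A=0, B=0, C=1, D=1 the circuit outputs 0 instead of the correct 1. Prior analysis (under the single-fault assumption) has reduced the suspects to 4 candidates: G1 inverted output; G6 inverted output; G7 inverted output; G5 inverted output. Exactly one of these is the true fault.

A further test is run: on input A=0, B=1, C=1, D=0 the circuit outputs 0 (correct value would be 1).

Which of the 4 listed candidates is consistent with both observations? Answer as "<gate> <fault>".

G7 inverted output

Evaluate each candidate on input A=0, B=1, C=1, D=0:
  G1 inverted output: G1=0 [inverted output], G2=0, G3=0, G4=1, G5=1, G6=0, G7=1 → 1 — eliminated
  G6 inverted output: G1=1, G2=0, G3=0, G4=1, G5=0, G6=1 [inverted output], G7=1 → 1 — eliminated
  G7 inverted output: G1=1, G2=0, G3=0, G4=1, G5=0, G6=0, G7=0 [inverted output] → 0 — matches
  G5 inverted output: G1=1, G2=0, G3=0, G4=1, G5=1 [inverted output], G6=0, G7=1 → 1 — eliminated
Only G7 inverted output reproduces the observed 0.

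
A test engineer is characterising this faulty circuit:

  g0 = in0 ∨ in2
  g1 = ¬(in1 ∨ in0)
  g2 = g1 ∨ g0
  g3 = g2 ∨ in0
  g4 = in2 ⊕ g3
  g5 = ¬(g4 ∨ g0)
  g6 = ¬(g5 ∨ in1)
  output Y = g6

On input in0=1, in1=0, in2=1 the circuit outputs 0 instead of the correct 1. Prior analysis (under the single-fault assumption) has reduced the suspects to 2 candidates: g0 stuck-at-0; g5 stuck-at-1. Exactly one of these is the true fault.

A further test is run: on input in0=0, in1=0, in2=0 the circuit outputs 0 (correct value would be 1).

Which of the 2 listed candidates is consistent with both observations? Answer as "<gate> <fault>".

Evaluate each candidate on input in0=0, in1=0, in2=0:
  g0 stuck-at-0: g0=0 [stuck-at-0], g1=1, g2=1, g3=1, g4=1, g5=0, g6=1 → 1 — eliminated
  g5 stuck-at-1: g0=0, g1=1, g2=1, g3=1, g4=1, g5=1 [stuck-at-1], g6=0 → 0 — matches
Only g5 stuck-at-1 reproduces the observed 0.

g5 stuck-at-1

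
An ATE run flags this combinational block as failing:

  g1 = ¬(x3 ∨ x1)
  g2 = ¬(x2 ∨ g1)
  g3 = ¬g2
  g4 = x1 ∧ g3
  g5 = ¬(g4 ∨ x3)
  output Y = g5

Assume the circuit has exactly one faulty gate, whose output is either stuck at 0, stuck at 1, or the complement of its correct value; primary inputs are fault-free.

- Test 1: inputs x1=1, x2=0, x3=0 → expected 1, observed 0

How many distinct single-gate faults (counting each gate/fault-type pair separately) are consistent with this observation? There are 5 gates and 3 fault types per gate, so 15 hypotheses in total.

Fault-free: g1=0, g2=1, g3=0, g4=0, g5=1 → 1. Observed 0.
  g1: stuck-at-1, inverted output ✓; others ✗
  g2: stuck-at-0, inverted output ✓; others ✗
  g3: stuck-at-1, inverted output ✓; others ✗
  g4: stuck-at-1, inverted output ✓; others ✗
  g5: stuck-at-0, inverted output ✓; others ✗
Consistent faults: {g1 stuck-at-1, g1 inverted output, g2 stuck-at-0, g2 inverted output, g3 stuck-at-1, g3 inverted output, g4 stuck-at-1, g4 inverted output, g5 stuck-at-0, g5 inverted output} — 10 in all.

10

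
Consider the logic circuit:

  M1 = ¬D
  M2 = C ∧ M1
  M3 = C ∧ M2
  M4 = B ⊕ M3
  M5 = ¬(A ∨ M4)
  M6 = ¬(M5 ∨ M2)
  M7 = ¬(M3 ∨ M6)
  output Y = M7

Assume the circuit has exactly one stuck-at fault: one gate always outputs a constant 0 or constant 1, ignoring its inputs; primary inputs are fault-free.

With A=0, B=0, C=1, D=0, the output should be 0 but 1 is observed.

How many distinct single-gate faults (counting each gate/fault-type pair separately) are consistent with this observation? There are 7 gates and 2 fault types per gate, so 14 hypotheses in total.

Fault-free: M1=1, M2=1, M3=1, M4=1, M5=0, M6=0, M7=0 → 0. Observed 1.
  M1 stuck-at-0: output 1 ✓
  M1 stuck-at-1: output 0 ✗
  M2 stuck-at-0: output 1 ✓
  M2 stuck-at-1: output 0 ✗
  M3 stuck-at-0: output 1 ✓
  M3 stuck-at-1: output 0 ✗
  M4 stuck-at-0: output 0 ✗
  M4 stuck-at-1: output 0 ✗
  M5 stuck-at-0: output 0 ✗
  M5 stuck-at-1: output 0 ✗
  M6 stuck-at-0: output 0 ✗
  M6 stuck-at-1: output 0 ✗
  M7 stuck-at-0: output 0 ✗
  M7 stuck-at-1: output 1 ✓
Consistent faults: {M1 stuck-at-0, M2 stuck-at-0, M3 stuck-at-0, M7 stuck-at-1} — 4 in all.

4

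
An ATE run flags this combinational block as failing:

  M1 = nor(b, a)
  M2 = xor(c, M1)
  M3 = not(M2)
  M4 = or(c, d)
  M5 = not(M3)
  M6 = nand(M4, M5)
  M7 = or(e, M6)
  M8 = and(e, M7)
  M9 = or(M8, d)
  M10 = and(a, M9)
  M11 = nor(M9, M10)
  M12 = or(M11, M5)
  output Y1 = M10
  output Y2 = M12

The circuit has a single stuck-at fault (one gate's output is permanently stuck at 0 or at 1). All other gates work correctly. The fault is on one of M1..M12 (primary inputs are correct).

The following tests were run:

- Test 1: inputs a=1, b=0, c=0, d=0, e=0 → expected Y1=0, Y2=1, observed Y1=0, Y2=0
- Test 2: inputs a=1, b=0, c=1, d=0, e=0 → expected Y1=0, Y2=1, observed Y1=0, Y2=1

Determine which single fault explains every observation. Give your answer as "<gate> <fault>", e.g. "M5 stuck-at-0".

M11 stuck-at-0

Fault-free values for test 1 (a=1, b=0, c=0, d=0, e=0): M1=0, M2=0, M3=1, M4=0, M5=0, M6=1, M7=1, M8=0, M9=0, M10=0, M11=1, M12=1, giving Y1=0, Y2=1. Observed Y1=0, Y2=0.
Test 1: faults giving observed Y1=0, Y2=0 are {M11 stuck-at-0, M12 stuck-at-0}.
Test 2 (a=1, b=0, c=1, d=0, e=0): fault-free M1=0, M2=1, M3=0, M4=1, M5=1, M6=0, M7=0, M8=0, M9=0, M10=0, M11=1, M12=1 → Y1=0, Y2=1; observed Y1=0, Y2=1. Eliminates M12 stuck-at-0.
Only M11 stuck-at-0 is consistent with every test.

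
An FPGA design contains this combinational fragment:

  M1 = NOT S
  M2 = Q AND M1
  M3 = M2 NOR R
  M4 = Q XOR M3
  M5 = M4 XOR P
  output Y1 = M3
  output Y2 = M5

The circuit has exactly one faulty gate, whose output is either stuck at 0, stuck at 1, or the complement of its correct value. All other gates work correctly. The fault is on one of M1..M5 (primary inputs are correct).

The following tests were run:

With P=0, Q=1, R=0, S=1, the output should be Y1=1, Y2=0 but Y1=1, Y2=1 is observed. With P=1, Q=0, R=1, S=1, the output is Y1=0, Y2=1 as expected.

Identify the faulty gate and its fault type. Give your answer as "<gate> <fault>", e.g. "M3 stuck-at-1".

M5 stuck-at-1

Fault-free values for test 1 (P=0, Q=1, R=0, S=1): M1=0, M2=0, M3=1, M4=0, M5=0, giving Y1=1, Y2=0. Observed Y1=1, Y2=1.
Test 1: faults giving observed Y1=1, Y2=1 are {M4 stuck-at-1, M4 inverted output, M5 stuck-at-1, M5 inverted output}.
Test 2 (P=1, Q=0, R=1, S=1): fault-free M1=0, M2=0, M3=0, M4=0, M5=1 → Y1=0, Y2=1; observed Y1=0, Y2=1. Eliminates M4 stuck-at-1, M4 inverted output, M5 inverted output.
Only M5 stuck-at-1 is consistent with every test.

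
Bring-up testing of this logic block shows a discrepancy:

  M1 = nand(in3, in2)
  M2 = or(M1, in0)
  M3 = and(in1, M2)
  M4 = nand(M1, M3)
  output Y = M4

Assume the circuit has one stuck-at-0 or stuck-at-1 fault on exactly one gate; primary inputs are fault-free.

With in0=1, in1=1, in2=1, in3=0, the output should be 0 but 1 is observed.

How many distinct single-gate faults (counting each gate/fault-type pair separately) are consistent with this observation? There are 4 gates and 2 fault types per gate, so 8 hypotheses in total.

4

Fault-free: M1=1, M2=1, M3=1, M4=0 → 0. Observed 1.
  M1 stuck-at-0: output 1 ✓
  M1 stuck-at-1: output 0 ✗
  M2 stuck-at-0: output 1 ✓
  M2 stuck-at-1: output 0 ✗
  M3 stuck-at-0: output 1 ✓
  M3 stuck-at-1: output 0 ✗
  M4 stuck-at-0: output 0 ✗
  M4 stuck-at-1: output 1 ✓
Consistent faults: {M1 stuck-at-0, M2 stuck-at-0, M3 stuck-at-0, M4 stuck-at-1} — 4 in all.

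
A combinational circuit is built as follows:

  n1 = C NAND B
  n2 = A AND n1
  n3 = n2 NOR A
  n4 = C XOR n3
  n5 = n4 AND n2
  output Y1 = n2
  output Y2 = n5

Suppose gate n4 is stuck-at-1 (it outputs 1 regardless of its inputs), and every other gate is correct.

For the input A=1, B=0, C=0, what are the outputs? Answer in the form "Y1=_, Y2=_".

Y1=1, Y2=1

Propagate with n4 forced: n1=1, n2=1, n3=0, n4=1 [stuck-at-1], n5=1.
So the outputs are Y1=1, Y2=1. (Without the fault they would be Y1=1, Y2=0.)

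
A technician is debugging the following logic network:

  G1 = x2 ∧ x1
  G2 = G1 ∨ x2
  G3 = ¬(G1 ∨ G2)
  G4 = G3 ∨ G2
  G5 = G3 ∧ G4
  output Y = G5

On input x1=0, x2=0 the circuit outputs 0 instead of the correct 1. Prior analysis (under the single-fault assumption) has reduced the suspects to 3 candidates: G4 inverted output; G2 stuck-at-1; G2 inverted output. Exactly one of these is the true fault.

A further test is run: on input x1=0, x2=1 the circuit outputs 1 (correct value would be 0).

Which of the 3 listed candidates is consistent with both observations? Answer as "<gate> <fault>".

Evaluate each candidate on input x1=0, x2=1:
  G4 inverted output: G1=0, G2=1, G3=0, G4=0 [inverted output], G5=0 → 0 — eliminated
  G2 stuck-at-1: G1=0, G2=1 [stuck-at-1], G3=0, G4=1, G5=0 → 0 — eliminated
  G2 inverted output: G1=0, G2=0 [inverted output], G3=1, G4=1, G5=1 → 1 — matches
Only G2 inverted output reproduces the observed 1.

G2 inverted output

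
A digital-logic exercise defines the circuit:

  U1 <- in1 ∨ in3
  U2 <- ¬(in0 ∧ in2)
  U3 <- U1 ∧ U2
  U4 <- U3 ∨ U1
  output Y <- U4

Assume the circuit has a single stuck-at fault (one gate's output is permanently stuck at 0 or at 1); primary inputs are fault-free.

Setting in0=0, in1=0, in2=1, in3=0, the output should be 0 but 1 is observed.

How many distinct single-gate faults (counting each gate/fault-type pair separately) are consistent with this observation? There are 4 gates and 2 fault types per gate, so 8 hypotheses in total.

Fault-free: U1=0, U2=1, U3=0, U4=0 → 0. Observed 1.
  U1 stuck-at-0: output 0 ✗
  U1 stuck-at-1: output 1 ✓
  U2 stuck-at-0: output 0 ✗
  U2 stuck-at-1: output 0 ✗
  U3 stuck-at-0: output 0 ✗
  U3 stuck-at-1: output 1 ✓
  U4 stuck-at-0: output 0 ✗
  U4 stuck-at-1: output 1 ✓
Consistent faults: {U1 stuck-at-1, U3 stuck-at-1, U4 stuck-at-1} — 3 in all.

3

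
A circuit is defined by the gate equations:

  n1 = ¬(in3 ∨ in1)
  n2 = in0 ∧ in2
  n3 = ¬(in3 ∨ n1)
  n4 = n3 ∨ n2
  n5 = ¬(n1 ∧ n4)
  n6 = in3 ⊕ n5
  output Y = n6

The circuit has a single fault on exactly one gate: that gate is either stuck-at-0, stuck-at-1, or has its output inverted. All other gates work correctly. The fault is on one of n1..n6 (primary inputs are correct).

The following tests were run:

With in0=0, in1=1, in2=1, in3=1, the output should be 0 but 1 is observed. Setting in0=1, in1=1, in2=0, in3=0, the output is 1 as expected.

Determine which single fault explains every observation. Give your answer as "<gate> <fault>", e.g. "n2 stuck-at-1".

n6 stuck-at-1

Fault-free values for test 1 (in0=0, in1=1, in2=1, in3=1): n1=0, n2=0, n3=0, n4=0, n5=1, n6=0, giving Y=0. Observed 1.
Test 1: faults giving observed 1 are {n5 stuck-at-0, n5 inverted output, n6 stuck-at-1, n6 inverted output}.
Test 2 (in0=1, in1=1, in2=0, in3=0): fault-free n1=0, n2=0, n3=1, n4=1, n5=1, n6=1 → 1; observed 1. Eliminates n5 stuck-at-0, n5 inverted output, n6 inverted output.
Only n6 stuck-at-1 is consistent with every test.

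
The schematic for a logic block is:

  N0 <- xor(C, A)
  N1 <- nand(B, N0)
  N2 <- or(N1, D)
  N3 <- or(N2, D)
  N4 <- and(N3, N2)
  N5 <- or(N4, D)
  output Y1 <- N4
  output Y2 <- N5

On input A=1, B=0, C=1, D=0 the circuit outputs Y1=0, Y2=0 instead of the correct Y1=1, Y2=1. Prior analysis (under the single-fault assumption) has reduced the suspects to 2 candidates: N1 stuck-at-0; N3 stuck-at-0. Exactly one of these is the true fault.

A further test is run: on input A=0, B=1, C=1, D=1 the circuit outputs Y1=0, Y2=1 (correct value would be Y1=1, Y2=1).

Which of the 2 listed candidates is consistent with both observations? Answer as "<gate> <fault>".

Evaluate each candidate on input A=0, B=1, C=1, D=1:
  N1 stuck-at-0: N0=1, N1=0 [stuck-at-0], N2=1, N3=1, N4=1, N5=1 → Y1=1, Y2=1 — eliminated
  N3 stuck-at-0: N0=1, N1=0, N2=1, N3=0 [stuck-at-0], N4=0, N5=1 → Y1=0, Y2=1 — matches
Only N3 stuck-at-0 reproduces the observed Y1=0, Y2=1.

N3 stuck-at-0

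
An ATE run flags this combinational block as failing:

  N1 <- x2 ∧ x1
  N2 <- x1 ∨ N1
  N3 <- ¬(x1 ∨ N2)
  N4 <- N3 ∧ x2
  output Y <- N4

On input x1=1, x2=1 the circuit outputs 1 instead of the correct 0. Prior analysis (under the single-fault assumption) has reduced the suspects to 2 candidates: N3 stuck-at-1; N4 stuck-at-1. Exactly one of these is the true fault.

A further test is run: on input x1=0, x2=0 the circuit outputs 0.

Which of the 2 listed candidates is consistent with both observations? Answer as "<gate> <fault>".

N3 stuck-at-1

Evaluate each candidate on input x1=0, x2=0:
  N3 stuck-at-1: N1=0, N2=0, N3=1 [stuck-at-1], N4=0 → 0 — matches
  N4 stuck-at-1: N1=0, N2=0, N3=1, N4=1 [stuck-at-1] → 1 — eliminated
Only N3 stuck-at-1 reproduces the observed 0.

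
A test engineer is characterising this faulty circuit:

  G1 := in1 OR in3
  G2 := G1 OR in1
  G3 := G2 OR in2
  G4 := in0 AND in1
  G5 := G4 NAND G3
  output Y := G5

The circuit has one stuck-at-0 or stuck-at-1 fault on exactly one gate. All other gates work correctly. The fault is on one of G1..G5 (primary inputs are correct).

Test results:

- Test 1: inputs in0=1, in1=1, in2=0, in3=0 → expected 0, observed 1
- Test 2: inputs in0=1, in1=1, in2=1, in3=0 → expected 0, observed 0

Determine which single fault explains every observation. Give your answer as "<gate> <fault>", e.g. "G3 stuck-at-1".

G2 stuck-at-0

Fault-free values for test 1 (in0=1, in1=1, in2=0, in3=0): G1=1, G2=1, G3=1, G4=1, G5=0, giving Y=0. Observed 1.
Test 1: faults giving observed 1 are {G2 stuck-at-0, G3 stuck-at-0, G4 stuck-at-0, G5 stuck-at-1}.
Test 2 (in0=1, in1=1, in2=1, in3=0): fault-free G1=1, G2=1, G3=1, G4=1, G5=0 → 0; observed 0. Eliminates G3 stuck-at-0, G4 stuck-at-0, G5 stuck-at-1.
Only G2 stuck-at-0 is consistent with every test.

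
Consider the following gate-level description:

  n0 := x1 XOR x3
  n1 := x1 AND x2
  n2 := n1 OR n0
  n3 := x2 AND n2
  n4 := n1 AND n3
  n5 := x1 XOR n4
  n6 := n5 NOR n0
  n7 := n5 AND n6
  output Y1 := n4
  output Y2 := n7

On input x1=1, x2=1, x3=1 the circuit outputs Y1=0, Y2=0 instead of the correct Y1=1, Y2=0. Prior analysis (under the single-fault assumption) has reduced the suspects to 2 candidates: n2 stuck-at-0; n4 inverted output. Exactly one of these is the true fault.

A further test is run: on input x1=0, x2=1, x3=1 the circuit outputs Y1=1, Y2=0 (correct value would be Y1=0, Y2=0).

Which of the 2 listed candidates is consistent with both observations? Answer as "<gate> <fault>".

Evaluate each candidate on input x1=0, x2=1, x3=1:
  n2 stuck-at-0: n0=1, n1=0, n2=0 [stuck-at-0], n3=0, n4=0, n5=0, n6=0, n7=0 → Y1=0, Y2=0 — eliminated
  n4 inverted output: n0=1, n1=0, n2=1, n3=1, n4=1 [inverted output], n5=1, n6=0, n7=0 → Y1=1, Y2=0 — matches
Only n4 inverted output reproduces the observed Y1=1, Y2=0.

n4 inverted output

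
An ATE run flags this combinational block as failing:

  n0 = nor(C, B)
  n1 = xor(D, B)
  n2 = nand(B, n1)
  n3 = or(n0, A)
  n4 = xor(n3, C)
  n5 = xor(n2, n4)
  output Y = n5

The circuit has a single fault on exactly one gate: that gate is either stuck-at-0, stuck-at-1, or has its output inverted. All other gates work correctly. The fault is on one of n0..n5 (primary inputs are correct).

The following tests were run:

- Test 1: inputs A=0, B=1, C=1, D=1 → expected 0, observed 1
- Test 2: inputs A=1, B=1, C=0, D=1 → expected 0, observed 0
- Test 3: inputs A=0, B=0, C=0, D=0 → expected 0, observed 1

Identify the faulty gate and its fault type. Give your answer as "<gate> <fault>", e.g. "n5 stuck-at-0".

Fault-free values for test 1 (A=0, B=1, C=1, D=1): n0=0, n1=0, n2=1, n3=0, n4=1, n5=0, giving Y=0. Observed 1.
Test 1: faults giving observed 1 are {n0 stuck-at-1, n0 inverted output, n1 stuck-at-1, n1 inverted output, n2 stuck-at-0, n2 inverted output, n3 stuck-at-1, n3 inverted output, n4 stuck-at-0, n4 inverted output, n5 stuck-at-1, n5 inverted output}.
Test 2 (A=1, B=1, C=0, D=1): fault-free n0=0, n1=0, n2=1, n3=1, n4=1, n5=0 → 0; observed 0. Eliminates n1 stuck-at-1, n1 inverted output, n2 stuck-at-0, n2 inverted output, n3 inverted output, n4 stuck-at-0, n4 inverted output, n5 stuck-at-1, n5 inverted output.
Test 3 (A=0, B=0, C=0, D=0): fault-free n0=1, n1=0, n2=1, n3=1, n4=1, n5=0 → 0; observed 1. Eliminates n0 stuck-at-1, n3 stuck-at-1.
Only n0 inverted output is consistent with every test.

n0 inverted output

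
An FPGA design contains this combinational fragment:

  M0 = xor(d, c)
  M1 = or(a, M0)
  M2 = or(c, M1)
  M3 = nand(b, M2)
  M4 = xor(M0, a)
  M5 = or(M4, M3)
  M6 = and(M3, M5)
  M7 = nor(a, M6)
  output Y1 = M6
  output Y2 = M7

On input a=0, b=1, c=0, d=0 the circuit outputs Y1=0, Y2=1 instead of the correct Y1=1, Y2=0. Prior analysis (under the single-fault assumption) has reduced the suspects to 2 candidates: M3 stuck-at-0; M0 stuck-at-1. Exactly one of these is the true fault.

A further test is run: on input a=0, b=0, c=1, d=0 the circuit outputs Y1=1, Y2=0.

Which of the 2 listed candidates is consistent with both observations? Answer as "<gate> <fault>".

Evaluate each candidate on input a=0, b=0, c=1, d=0:
  M3 stuck-at-0: M0=1, M1=1, M2=1, M3=0 [stuck-at-0], M4=1, M5=1, M6=0, M7=1 → Y1=0, Y2=1 — eliminated
  M0 stuck-at-1: M0=1 [stuck-at-1], M1=1, M2=1, M3=1, M4=1, M5=1, M6=1, M7=0 → Y1=1, Y2=0 — matches
Only M0 stuck-at-1 reproduces the observed Y1=1, Y2=0.

M0 stuck-at-1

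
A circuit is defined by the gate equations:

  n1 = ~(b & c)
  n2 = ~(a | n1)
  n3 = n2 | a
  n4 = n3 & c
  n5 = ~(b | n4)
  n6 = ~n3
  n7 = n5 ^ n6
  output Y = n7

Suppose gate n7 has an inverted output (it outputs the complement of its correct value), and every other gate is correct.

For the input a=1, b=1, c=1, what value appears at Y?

1

Propagate with n7 forced: n1=0, n2=0, n3=1, n4=1, n5=0, n6=0, n7=1 [inverted output].
So Y = 1. (Without the fault it would be 0.)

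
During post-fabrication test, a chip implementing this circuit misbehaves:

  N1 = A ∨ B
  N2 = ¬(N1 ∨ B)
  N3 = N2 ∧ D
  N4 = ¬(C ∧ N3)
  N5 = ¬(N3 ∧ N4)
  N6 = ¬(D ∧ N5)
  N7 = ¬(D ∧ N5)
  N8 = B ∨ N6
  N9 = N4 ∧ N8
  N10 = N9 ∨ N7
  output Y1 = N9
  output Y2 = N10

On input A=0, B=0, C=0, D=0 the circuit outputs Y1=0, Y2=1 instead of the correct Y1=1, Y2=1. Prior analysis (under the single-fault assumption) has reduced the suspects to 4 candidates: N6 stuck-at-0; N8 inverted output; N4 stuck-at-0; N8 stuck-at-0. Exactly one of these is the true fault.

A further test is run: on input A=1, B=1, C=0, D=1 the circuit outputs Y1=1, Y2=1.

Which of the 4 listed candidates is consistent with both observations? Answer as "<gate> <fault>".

Evaluate each candidate on input A=1, B=1, C=0, D=1:
  N6 stuck-at-0: N1=1, N2=0, N3=0, N4=1, N5=1, N6=0 [stuck-at-0], N7=0, N8=1, N9=1, N10=1 → Y1=1, Y2=1 — matches
  N8 inverted output: N1=1, N2=0, N3=0, N4=1, N5=1, N6=0, N7=0, N8=0 [inverted output], N9=0, N10=0 → Y1=0, Y2=0 — eliminated
  N4 stuck-at-0: N1=1, N2=0, N3=0, N4=0 [stuck-at-0], N5=1, N6=0, N7=0, N8=1, N9=0, N10=0 → Y1=0, Y2=0 — eliminated
  N8 stuck-at-0: N1=1, N2=0, N3=0, N4=1, N5=1, N6=0, N7=0, N8=0 [stuck-at-0], N9=0, N10=0 → Y1=0, Y2=0 — eliminated
Only N6 stuck-at-0 reproduces the observed Y1=1, Y2=1.

N6 stuck-at-0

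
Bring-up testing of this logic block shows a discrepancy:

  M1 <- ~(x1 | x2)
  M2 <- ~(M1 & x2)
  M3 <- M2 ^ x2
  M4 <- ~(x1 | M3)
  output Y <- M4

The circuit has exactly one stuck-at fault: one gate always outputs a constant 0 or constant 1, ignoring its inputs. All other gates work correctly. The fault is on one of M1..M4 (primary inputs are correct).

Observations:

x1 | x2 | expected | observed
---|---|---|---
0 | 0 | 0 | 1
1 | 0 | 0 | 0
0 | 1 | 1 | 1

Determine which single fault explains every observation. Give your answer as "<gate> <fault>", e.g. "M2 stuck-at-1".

M3 stuck-at-0

Fault-free values for test 1 (x1=0, x2=0): M1=1, M2=1, M3=1, M4=0, giving Y=0. Observed 1.
Test 1: faults giving observed 1 are {M2 stuck-at-0, M3 stuck-at-0, M4 stuck-at-1}.
Test 2 (x1=1, x2=0): fault-free M1=0, M2=1, M3=1, M4=0 → 0; observed 0. Eliminates M4 stuck-at-1.
Test 3 (x1=0, x2=1): fault-free M1=0, M2=1, M3=0, M4=1 → 1; observed 1. Eliminates M2 stuck-at-0.
Only M3 stuck-at-0 is consistent with every test.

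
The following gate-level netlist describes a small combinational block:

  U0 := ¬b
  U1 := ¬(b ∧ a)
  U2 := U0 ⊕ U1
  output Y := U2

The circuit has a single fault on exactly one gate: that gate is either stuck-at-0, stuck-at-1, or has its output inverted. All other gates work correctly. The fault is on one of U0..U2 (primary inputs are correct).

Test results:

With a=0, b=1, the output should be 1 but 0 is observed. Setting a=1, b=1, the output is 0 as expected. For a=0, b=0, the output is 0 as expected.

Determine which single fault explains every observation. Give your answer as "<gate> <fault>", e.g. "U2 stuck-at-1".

Fault-free values for test 1 (a=0, b=1): U0=0, U1=1, U2=1, giving Y=1. Observed 0.
Test 1: faults giving observed 0 are {U0 stuck-at-1, U0 inverted output, U1 stuck-at-0, U1 inverted output, U2 stuck-at-0, U2 inverted output}.
Test 2 (a=1, b=1): fault-free U0=0, U1=0, U2=0 → 0; observed 0. Eliminates U0 stuck-at-1, U0 inverted output, U1 inverted output, U2 inverted output.
Test 3 (a=0, b=0): fault-free U0=1, U1=1, U2=0 → 0; observed 0. Eliminates U1 stuck-at-0.
Only U2 stuck-at-0 is consistent with every test.

U2 stuck-at-0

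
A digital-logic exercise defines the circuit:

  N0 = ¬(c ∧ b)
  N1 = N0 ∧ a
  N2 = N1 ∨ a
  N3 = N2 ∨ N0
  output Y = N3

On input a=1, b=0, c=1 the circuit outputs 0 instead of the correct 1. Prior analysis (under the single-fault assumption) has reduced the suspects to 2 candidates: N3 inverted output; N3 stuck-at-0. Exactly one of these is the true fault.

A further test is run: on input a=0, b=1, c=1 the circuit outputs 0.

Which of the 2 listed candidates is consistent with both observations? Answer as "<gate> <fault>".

Evaluate each candidate on input a=0, b=1, c=1:
  N3 inverted output: N0=0, N1=0, N2=0, N3=1 [inverted output] → 1 — eliminated
  N3 stuck-at-0: N0=0, N1=0, N2=0, N3=0 [stuck-at-0] → 0 — matches
Only N3 stuck-at-0 reproduces the observed 0.

N3 stuck-at-0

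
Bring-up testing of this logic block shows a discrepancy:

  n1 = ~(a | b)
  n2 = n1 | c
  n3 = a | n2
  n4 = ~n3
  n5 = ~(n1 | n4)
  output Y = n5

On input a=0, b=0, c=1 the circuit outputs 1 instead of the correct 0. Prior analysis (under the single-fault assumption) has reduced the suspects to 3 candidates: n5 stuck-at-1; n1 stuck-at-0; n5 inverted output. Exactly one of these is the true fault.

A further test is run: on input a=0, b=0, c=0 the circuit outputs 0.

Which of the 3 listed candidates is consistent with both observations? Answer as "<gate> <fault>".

Evaluate each candidate on input a=0, b=0, c=0:
  n5 stuck-at-1: n1=1, n2=1, n3=1, n4=0, n5=1 [stuck-at-1] → 1 — eliminated
  n1 stuck-at-0: n1=0 [stuck-at-0], n2=0, n3=0, n4=1, n5=0 → 0 — matches
  n5 inverted output: n1=1, n2=1, n3=1, n4=0, n5=1 [inverted output] → 1 — eliminated
Only n1 stuck-at-0 reproduces the observed 0.

n1 stuck-at-0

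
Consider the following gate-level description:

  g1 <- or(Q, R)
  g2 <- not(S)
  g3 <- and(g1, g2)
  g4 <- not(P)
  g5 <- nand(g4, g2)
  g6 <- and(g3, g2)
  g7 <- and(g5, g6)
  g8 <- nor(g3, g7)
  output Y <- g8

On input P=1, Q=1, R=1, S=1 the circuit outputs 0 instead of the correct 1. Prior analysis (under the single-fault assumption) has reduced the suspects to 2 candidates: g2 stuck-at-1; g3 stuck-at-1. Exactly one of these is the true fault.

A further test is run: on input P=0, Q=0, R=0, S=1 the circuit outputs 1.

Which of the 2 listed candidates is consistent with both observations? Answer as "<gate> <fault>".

Evaluate each candidate on input P=0, Q=0, R=0, S=1:
  g2 stuck-at-1: g1=0, g2=1 [stuck-at-1], g3=0, g4=1, g5=0, g6=0, g7=0, g8=1 → 1 — matches
  g3 stuck-at-1: g1=0, g2=0, g3=1 [stuck-at-1], g4=1, g5=1, g6=0, g7=0, g8=0 → 0 — eliminated
Only g2 stuck-at-1 reproduces the observed 1.

g2 stuck-at-1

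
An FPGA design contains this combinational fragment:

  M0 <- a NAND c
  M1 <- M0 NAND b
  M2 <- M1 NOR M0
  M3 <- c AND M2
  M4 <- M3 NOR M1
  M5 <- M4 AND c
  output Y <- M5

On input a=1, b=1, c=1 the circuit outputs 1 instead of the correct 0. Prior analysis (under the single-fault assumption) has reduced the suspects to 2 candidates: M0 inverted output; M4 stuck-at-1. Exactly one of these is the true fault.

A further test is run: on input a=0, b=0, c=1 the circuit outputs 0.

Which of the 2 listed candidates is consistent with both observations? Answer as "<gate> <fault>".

M0 inverted output

Evaluate each candidate on input a=0, b=0, c=1:
  M0 inverted output: M0=0 [inverted output], M1=1, M2=0, M3=0, M4=0, M5=0 → 0 — matches
  M4 stuck-at-1: M0=1, M1=1, M2=0, M3=0, M4=1 [stuck-at-1], M5=1 → 1 — eliminated
Only M0 inverted output reproduces the observed 0.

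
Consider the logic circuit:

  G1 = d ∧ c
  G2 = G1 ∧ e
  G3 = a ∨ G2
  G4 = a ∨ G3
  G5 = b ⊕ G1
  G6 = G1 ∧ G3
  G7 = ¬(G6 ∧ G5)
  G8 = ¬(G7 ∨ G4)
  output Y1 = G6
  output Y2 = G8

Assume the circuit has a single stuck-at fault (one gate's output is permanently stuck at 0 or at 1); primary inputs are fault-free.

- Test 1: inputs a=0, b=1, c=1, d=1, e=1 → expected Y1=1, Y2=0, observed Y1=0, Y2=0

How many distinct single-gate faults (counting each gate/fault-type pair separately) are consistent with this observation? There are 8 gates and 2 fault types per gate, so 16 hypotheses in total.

Fault-free: G1=1, G2=1, G3=1, G4=1, G5=0, G6=1, G7=1, G8=0 → Y1=1, Y2=0. Observed Y1=0, Y2=0.
  G1: stuck-at-0 ✓; others ✗
  G2: stuck-at-0 ✓; others ✗
  G3: stuck-at-0 ✓; others ✗
  G4: none of the 2 fault types match ✗
  G5: none of the 2 fault types match ✗
  G6: stuck-at-0 ✓; others ✗
  G7: none of the 2 fault types match ✗
  G8: none of the 2 fault types match ✗
Consistent faults: {G1 stuck-at-0, G2 stuck-at-0, G3 stuck-at-0, G6 stuck-at-0} — 4 in all.

4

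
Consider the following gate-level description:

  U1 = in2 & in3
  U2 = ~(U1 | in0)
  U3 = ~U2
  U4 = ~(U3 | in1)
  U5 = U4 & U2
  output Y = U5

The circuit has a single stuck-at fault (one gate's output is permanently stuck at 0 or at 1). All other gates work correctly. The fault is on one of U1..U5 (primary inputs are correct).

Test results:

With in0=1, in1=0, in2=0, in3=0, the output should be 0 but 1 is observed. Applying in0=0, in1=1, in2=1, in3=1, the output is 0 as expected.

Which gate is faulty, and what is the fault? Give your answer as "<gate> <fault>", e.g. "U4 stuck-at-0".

U2 stuck-at-1

Fault-free values for test 1 (in0=1, in1=0, in2=0, in3=0): U1=0, U2=0, U3=1, U4=0, U5=0, giving Y=0. Observed 1.
Test 1: faults giving observed 1 are {U2 stuck-at-1, U5 stuck-at-1}.
Test 2 (in0=0, in1=1, in2=1, in3=1): fault-free U1=1, U2=0, U3=1, U4=0, U5=0 → 0; observed 0. Eliminates U5 stuck-at-1.
Only U2 stuck-at-1 is consistent with every test.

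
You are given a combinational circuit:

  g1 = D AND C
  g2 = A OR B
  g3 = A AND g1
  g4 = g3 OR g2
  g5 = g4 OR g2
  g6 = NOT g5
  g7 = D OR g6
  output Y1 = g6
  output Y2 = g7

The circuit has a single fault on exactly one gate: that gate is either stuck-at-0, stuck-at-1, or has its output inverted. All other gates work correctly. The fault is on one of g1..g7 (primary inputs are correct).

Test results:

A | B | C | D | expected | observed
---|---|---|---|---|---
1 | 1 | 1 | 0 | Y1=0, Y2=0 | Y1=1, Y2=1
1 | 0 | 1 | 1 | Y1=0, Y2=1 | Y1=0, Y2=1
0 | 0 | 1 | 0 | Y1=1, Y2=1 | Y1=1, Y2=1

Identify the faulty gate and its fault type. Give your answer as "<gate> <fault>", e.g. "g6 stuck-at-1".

g2 stuck-at-0

Fault-free values for test 1 (A=1, B=1, C=1, D=0): g1=0, g2=1, g3=0, g4=1, g5=1, g6=0, g7=0, giving Y1=0, Y2=0. Observed Y1=1, Y2=1.
Test 1: faults giving observed Y1=1, Y2=1 are {g2 stuck-at-0, g2 inverted output, g5 stuck-at-0, g5 inverted output, g6 stuck-at-1, g6 inverted output}.
Test 2 (A=1, B=0, C=1, D=1): fault-free g1=1, g2=1, g3=1, g4=1, g5=1, g6=0, g7=1 → Y1=0, Y2=1; observed Y1=0, Y2=1. Eliminates g5 stuck-at-0, g5 inverted output, g6 stuck-at-1, g6 inverted output.
Test 3 (A=0, B=0, C=1, D=0): fault-free g1=0, g2=0, g3=0, g4=0, g5=0, g6=1, g7=1 → Y1=1, Y2=1; observed Y1=1, Y2=1. Eliminates g2 inverted output.
Only g2 stuck-at-0 is consistent with every test.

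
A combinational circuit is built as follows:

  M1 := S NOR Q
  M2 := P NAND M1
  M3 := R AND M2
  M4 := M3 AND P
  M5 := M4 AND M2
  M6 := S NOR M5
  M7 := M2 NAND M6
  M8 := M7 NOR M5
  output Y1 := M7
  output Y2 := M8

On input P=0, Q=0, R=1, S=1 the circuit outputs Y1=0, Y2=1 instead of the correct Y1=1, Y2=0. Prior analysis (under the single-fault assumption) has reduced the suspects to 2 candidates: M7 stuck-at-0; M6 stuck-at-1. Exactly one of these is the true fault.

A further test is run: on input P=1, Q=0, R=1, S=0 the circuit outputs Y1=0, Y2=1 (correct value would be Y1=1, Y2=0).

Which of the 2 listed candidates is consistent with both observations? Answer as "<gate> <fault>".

Evaluate each candidate on input P=1, Q=0, R=1, S=0:
  M7 stuck-at-0: M1=1, M2=0, M3=0, M4=0, M5=0, M6=1, M7=0 [stuck-at-0], M8=1 → Y1=0, Y2=1 — matches
  M6 stuck-at-1: M1=1, M2=0, M3=0, M4=0, M5=0, M6=1 [stuck-at-1], M7=1, M8=0 → Y1=1, Y2=0 — eliminated
Only M7 stuck-at-0 reproduces the observed Y1=0, Y2=1.

M7 stuck-at-0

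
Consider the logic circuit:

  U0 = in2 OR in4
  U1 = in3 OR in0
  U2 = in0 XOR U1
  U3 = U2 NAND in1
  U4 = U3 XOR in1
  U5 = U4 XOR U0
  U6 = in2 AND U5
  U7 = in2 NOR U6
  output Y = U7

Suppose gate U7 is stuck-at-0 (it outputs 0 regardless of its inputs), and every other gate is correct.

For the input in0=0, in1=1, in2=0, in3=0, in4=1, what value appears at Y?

0

Propagate with U7 forced: U0=1, U1=0, U2=0, U3=1, U4=0, U5=1, U6=0, U7=0 [stuck-at-0].
So Y = 0. (Without the fault it would be 1.)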